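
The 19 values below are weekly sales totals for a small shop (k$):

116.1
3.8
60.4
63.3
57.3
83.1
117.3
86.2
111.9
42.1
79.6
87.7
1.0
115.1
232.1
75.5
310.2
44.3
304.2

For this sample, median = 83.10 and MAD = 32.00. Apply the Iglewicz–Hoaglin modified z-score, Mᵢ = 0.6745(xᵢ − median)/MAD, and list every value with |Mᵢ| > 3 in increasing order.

232.1, 304.2, 310.2

|Mᵢ| > 3 ⇔ |xᵢ − 83.10| > 3·32.00/0.6745 = 142.33.
So outliers lie outside [-59.23, 225.43].
232.1: M = 3.14 → outlier.
304.2: M = 4.66 → outlier.
310.2: M = 4.79 → outlier.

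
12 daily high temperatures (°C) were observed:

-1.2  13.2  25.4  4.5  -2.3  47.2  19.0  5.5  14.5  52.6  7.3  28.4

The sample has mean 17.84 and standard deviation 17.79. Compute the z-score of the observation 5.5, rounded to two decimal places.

-0.69

z = (5.5 − 17.84) / 17.79 = -0.69.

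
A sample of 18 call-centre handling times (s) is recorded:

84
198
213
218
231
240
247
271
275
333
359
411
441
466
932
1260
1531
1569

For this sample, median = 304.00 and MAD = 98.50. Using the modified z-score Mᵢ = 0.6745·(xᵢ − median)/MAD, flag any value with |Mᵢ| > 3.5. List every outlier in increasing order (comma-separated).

|Mᵢ| > 3.5 ⇔ |xᵢ − 304.00| > 3.5·98.50/0.6745 = 511.12.
So outliers lie outside [-207.12, 815.12].
932: M = 4.30 → outlier.
1260: M = 6.55 → outlier.
1531: M = 8.40 → outlier.
1569: M = 8.66 → outlier.

932, 1260, 1531, 1569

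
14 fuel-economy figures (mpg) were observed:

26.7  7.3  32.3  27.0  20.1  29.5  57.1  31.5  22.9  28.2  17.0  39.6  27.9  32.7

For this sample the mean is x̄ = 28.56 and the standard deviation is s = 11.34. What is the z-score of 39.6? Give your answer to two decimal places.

z = (39.6 − 28.56) / 11.34 = 0.97.

0.97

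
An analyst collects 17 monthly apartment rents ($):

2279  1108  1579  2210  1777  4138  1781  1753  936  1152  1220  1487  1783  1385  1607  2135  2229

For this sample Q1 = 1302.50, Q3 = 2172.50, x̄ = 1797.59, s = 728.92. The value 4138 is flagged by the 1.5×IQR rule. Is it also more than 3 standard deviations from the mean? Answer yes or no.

z = (4138 − 1797.59) / 728.92 = 3.21.
|z| = 3.21 > 3.

yes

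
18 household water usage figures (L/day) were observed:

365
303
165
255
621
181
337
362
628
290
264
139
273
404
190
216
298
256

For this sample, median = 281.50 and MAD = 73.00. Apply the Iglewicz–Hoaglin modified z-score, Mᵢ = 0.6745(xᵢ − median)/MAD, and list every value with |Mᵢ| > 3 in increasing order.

621, 628

|Mᵢ| > 3 ⇔ |xᵢ − 281.50| > 3·73.00/0.6745 = 324.68.
So outliers lie outside [-43.18, 606.18].
621: M = 3.14 → outlier.
628: M = 3.20 → outlier.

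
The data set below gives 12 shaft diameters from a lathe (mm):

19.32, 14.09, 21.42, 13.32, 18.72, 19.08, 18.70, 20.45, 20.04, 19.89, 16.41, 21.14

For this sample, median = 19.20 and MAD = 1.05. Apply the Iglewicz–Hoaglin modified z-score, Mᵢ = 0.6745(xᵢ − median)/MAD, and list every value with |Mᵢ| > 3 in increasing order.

13.32, 14.09

|Mᵢ| > 3 ⇔ |xᵢ − 19.20| > 3·1.05/0.6745 = 4.67.
So outliers lie outside [14.53, 23.87].
13.32: M = -3.78 → outlier.
14.09: M = -3.28 → outlier.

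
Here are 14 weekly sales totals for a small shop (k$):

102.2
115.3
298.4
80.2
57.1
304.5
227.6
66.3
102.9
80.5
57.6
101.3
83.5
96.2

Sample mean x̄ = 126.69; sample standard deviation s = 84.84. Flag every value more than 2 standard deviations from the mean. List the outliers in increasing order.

Cutoffs at x̄ ± 2s: 126.69 ± 2·84.84 = [-42.99, 296.37].
298.4: z = 2.02, |z| > 2 → outlier.
304.5: z = 2.10, |z| > 2 → outlier.
Every other value lies within [-42.99, 296.37].

298.4, 304.5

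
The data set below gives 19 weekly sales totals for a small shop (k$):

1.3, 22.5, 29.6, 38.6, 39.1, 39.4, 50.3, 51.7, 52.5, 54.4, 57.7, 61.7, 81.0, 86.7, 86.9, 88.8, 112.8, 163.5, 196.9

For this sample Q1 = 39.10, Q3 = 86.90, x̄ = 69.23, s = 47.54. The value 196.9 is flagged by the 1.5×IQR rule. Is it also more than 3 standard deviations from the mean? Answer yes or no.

z = (196.9 − 69.23) / 47.54 = 2.69.
|z| = 2.69 ≤ 3.

no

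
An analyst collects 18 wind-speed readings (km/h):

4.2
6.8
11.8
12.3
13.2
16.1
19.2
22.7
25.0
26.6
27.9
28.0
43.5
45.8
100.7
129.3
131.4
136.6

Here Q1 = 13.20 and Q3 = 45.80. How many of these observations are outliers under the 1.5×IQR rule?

IQR = 32.60; fences at 13.20 − 48.90 = -35.70 and 45.80 + 48.90 = 94.70.
Outside the cutoffs: 100.7, 129.3, 131.4, 136.6.

4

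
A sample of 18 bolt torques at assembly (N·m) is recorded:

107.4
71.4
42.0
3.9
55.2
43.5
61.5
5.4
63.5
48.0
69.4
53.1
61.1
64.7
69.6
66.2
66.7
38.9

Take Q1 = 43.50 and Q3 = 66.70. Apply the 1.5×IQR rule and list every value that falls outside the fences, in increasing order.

IQR = Q3 − Q1 = 66.70 − 43.50 = 23.20.
Lower fence = Q1 − 1.5·IQR = 43.50 − 34.80 = 8.70.
Upper fence = Q3 + 1.5·IQR = 66.70 + 34.80 = 101.50.
3.9 < 8.70 → outlier.
5.4 < 8.70 → outlier.
107.4 > 101.50 → outlier.
All remaining values lie within [8.70, 101.50].

3.9, 5.4, 107.4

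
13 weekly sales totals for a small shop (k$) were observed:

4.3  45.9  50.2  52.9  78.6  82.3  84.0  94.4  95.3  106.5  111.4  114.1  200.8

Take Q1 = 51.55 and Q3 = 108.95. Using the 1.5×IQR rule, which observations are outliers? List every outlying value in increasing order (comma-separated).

IQR = Q3 − Q1 = 108.95 − 51.55 = 57.40.
Lower fence = Q1 − 1.5·IQR = 51.55 − 86.10 = -34.55.
Upper fence = Q3 + 1.5·IQR = 108.95 + 86.10 = 195.05.
200.8 > 195.05 → outlier.
All remaining values lie within [-34.55, 195.05].

200.8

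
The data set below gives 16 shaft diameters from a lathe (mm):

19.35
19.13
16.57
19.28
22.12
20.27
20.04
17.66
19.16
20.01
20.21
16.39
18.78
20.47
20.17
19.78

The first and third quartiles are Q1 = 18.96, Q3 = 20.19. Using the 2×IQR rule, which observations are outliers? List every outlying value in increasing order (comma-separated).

16.39

IQR = Q3 − Q1 = 20.19 − 18.96 = 1.23.
Lower fence = Q1 − 2·IQR = 18.96 − 2.46 = 16.50.
Upper fence = Q3 + 2·IQR = 20.19 + 2.46 = 22.65.
16.39 < 16.50 → outlier.
All remaining values lie within [16.50, 22.65].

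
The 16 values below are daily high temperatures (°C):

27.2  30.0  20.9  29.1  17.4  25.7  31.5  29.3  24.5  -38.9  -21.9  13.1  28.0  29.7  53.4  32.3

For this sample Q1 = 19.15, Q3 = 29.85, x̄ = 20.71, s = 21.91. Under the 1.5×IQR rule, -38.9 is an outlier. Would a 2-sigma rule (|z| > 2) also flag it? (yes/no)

z = (-38.9 − 20.71) / 21.91 = -2.72.
|z| = 2.72 > 2.

yes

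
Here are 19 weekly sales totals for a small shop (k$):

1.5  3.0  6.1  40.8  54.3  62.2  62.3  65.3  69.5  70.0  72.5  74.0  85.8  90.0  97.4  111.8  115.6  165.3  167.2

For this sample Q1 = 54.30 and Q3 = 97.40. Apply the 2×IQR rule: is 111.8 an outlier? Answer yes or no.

IQR = Q3 − Q1 = 97.40 − 54.30 = 43.10.
Lower fence = Q1 − 2·IQR = 54.30 − 86.20 = -31.90.
Upper fence = Q3 + 2·IQR = 97.40 + 86.20 = 183.60.
111.8 lies within [-31.90, 183.60].

no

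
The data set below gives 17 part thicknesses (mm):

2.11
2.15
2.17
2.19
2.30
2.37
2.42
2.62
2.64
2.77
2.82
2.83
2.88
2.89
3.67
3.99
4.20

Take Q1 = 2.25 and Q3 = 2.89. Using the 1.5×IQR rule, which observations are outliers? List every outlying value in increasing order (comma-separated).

IQR = Q3 − Q1 = 2.89 − 2.25 = 0.64.
Lower fence = Q1 − 1.5·IQR = 2.25 − 0.96 = 1.29.
Upper fence = Q3 + 1.5·IQR = 2.89 + 0.96 = 3.85.
3.99 > 3.85 → outlier.
4.20 > 3.85 → outlier.
All remaining values lie within [1.29, 3.85].

3.99, 4.20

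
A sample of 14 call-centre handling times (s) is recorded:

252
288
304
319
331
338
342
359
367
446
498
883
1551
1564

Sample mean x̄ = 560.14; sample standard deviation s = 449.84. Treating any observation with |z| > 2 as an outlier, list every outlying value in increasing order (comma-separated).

Cutoffs at x̄ ± 2s: 560.14 ± 2·449.84 = [-339.54, 1459.82].
1551: z = 2.20, |z| > 2 → outlier.
1564: z = 2.23, |z| > 2 → outlier.
Every other value lies within [-339.54, 1459.82].

1551, 1564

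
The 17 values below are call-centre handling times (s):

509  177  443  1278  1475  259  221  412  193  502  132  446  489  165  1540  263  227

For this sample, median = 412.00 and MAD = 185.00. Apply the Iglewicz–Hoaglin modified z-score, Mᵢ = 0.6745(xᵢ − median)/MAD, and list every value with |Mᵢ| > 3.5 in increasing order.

1475, 1540

|Mᵢ| > 3.5 ⇔ |xᵢ − 412.00| > 3.5·185.00/0.6745 = 959.97.
So outliers lie outside [-547.97, 1371.97].
1475: M = 3.88 → outlier.
1540: M = 4.11 → outlier.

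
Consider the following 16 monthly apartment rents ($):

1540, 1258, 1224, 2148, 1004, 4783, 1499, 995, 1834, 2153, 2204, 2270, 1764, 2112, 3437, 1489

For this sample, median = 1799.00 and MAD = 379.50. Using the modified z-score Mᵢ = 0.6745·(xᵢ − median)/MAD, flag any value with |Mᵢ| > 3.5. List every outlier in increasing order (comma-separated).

|Mᵢ| > 3.5 ⇔ |xᵢ − 1799.00| > 3.5·379.50/0.6745 = 1969.24.
So outliers lie outside [-170.24, 3768.24].
4783: M = 5.30 → outlier.

4783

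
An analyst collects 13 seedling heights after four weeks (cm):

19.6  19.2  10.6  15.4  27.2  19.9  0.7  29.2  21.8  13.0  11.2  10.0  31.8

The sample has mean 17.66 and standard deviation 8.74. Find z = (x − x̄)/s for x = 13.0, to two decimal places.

z = (13.0 − 17.66) / 8.74 = -0.53.

-0.53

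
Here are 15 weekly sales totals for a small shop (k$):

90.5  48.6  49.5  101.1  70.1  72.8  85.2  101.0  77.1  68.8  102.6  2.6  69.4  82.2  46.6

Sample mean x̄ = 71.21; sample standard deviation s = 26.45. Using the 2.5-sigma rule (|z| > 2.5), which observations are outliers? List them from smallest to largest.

2.6

Cutoffs at x̄ ± 2.5s: 71.21 ± 2.5·26.45 = [5.085, 137.335].
2.6: z = -2.59, |z| > 2.5 → outlier.
Every other value lies within [5.085, 137.335].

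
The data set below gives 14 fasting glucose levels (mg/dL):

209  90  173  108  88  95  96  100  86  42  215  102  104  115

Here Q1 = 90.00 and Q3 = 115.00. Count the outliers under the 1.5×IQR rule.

IQR = 25.00; fences at 90.00 − 37.50 = 52.50 and 115.00 + 37.50 = 152.50.
Outside the cutoffs: 42, 173, 209, 215.

4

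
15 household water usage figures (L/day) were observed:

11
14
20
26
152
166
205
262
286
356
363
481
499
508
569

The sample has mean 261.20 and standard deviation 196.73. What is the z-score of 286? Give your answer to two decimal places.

z = (286 − 261.20) / 196.73 = 0.13.

0.13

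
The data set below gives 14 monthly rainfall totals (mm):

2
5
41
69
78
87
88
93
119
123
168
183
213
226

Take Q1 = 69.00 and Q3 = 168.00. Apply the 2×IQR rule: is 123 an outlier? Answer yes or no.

no

IQR = Q3 − Q1 = 168.00 − 69.00 = 99.00.
Lower fence = Q1 − 2·IQR = 69.00 − 198.00 = -129.00.
Upper fence = Q3 + 2·IQR = 168.00 + 198.00 = 366.00.
123 lies within [-129.00, 366.00].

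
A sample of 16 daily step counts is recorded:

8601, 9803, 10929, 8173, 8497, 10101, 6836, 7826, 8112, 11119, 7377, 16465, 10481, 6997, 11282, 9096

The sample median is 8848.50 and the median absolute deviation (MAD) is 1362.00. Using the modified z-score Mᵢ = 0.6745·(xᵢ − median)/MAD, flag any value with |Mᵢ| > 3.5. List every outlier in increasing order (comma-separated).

|Mᵢ| > 3.5 ⇔ |xᵢ − 8848.50| > 3.5·1362.00/0.6745 = 7067.46.
So outliers lie outside [1781.04, 15915.96].
16465: M = 3.77 → outlier.

16465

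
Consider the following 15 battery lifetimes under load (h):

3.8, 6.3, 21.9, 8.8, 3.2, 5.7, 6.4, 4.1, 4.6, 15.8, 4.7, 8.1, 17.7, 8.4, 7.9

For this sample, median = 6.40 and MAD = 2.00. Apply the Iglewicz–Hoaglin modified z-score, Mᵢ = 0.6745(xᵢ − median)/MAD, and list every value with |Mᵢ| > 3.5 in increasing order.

|Mᵢ| > 3.5 ⇔ |xᵢ − 6.40| > 3.5·2.00/0.6745 = 10.38.
So outliers lie outside [-3.98, 16.78].
17.7: M = 3.81 → outlier.
21.9: M = 5.23 → outlier.

17.7, 21.9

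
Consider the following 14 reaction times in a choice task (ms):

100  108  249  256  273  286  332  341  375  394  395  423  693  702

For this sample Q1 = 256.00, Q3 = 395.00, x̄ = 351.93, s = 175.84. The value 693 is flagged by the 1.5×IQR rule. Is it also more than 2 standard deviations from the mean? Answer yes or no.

no

z = (693 − 351.93) / 175.84 = 1.94.
|z| = 1.94 ≤ 2.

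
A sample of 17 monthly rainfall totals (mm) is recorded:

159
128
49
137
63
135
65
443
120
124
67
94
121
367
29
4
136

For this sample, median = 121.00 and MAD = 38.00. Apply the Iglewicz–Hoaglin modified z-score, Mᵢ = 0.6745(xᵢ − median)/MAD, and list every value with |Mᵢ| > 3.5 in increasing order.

|Mᵢ| > 3.5 ⇔ |xᵢ − 121.00| > 3.5·38.00/0.6745 = 197.18.
So outliers lie outside [-76.18, 318.18].
367: M = 4.37 → outlier.
443: M = 5.72 → outlier.

367, 443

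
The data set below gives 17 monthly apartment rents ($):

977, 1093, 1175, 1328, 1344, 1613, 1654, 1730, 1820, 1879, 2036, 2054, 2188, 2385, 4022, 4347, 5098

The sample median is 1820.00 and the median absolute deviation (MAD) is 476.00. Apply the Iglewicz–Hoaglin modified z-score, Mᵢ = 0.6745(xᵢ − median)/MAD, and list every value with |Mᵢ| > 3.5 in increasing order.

4347, 5098

|Mᵢ| > 3.5 ⇔ |xᵢ − 1820.00| > 3.5·476.00/0.6745 = 2469.98.
So outliers lie outside [-649.98, 4289.98].
4347: M = 3.58 → outlier.
5098: M = 4.64 → outlier.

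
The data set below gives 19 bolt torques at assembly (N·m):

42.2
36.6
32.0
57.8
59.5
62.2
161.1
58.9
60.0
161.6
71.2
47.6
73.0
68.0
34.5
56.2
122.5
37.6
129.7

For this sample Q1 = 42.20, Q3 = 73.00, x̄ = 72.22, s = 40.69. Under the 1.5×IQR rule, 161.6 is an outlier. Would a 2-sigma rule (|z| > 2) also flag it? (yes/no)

yes

z = (161.6 − 72.22) / 40.69 = 2.20.
|z| = 2.20 > 2.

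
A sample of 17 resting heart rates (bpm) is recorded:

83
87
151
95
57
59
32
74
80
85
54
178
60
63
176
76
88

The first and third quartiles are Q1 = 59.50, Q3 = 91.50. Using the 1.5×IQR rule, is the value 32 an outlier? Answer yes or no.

no

IQR = Q3 − Q1 = 91.50 − 59.50 = 32.00.
Lower fence = Q1 − 1.5·IQR = 59.50 − 48.00 = 11.50.
Upper fence = Q3 + 1.5·IQR = 91.50 + 48.00 = 139.50.
32 lies within [11.50, 139.50].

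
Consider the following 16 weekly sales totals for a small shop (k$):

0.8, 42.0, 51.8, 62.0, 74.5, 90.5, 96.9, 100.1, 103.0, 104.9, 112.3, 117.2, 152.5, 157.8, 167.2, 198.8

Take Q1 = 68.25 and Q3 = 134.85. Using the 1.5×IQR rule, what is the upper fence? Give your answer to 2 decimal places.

234.75

IQR = Q3 − Q1 = 134.85 − 68.25 = 66.60.
Lower fence = Q1 − 1.5·IQR = 68.25 − 99.90 = -31.65.
Upper fence = Q3 + 1.5·IQR = 134.85 + 99.90 = 234.75.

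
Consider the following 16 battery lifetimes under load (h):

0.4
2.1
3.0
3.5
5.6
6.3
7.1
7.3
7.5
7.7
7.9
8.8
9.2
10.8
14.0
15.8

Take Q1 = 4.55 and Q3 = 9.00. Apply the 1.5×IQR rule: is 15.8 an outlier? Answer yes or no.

yes

IQR = Q3 − Q1 = 9.00 − 4.55 = 4.45.
Lower fence = Q1 − 1.5·IQR = 4.55 − 6.675 = -2.125.
Upper fence = Q3 + 1.5·IQR = 9.00 + 6.675 = 15.675.
15.8 lies above the upper fence.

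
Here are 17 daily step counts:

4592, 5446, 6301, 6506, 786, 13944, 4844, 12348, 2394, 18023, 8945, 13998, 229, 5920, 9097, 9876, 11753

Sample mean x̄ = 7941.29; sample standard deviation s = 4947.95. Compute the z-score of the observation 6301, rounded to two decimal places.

z = (6301 − 7941.29) / 4947.95 = -0.33.

-0.33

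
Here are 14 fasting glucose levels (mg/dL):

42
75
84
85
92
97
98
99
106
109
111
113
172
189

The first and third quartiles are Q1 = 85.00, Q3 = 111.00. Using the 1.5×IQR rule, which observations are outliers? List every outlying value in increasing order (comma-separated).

42, 172, 189

IQR = Q3 − Q1 = 111.00 − 85.00 = 26.00.
Lower fence = Q1 − 1.5·IQR = 85.00 − 39.00 = 46.00.
Upper fence = Q3 + 1.5·IQR = 111.00 + 39.00 = 150.00.
42 < 46.00 → outlier.
172 > 150.00 → outlier.
189 > 150.00 → outlier.
All remaining values lie within [46.00, 150.00].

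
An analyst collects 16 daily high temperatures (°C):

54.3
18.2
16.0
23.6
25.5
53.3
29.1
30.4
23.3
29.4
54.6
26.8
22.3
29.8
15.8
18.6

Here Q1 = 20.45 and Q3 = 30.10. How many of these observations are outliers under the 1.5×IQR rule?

3

IQR = 9.65; fences at 20.45 − 14.475 = 5.975 and 30.10 + 14.475 = 44.575.
Outside the cutoffs: 53.3, 54.3, 54.6.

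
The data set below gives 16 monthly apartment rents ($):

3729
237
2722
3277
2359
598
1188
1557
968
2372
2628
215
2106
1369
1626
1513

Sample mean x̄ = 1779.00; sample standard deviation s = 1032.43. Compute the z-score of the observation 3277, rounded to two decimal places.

z = (3277 − 1779.00) / 1032.43 = 1.45.

1.45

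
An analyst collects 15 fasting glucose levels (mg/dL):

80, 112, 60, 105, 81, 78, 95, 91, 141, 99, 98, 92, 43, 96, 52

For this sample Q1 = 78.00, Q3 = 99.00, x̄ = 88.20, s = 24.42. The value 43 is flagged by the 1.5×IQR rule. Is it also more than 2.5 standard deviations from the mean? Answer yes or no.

no

z = (43 − 88.20) / 24.42 = -1.85.
|z| = 1.85 ≤ 2.5.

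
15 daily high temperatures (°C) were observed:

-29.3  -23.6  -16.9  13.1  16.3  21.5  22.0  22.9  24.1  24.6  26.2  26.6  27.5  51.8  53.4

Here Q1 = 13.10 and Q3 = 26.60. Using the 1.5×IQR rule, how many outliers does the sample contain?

5

IQR = 13.50; fences at 13.10 − 20.25 = -7.15 and 26.60 + 20.25 = 46.85.
Outside the cutoffs: -29.3, -23.6, -16.9, 51.8, 53.4.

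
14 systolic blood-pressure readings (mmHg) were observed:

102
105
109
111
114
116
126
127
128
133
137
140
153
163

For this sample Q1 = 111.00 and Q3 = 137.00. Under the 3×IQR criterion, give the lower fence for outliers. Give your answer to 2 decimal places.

33.00

IQR = Q3 − Q1 = 137.00 − 111.00 = 26.00.
Lower fence = Q1 − 3·IQR = 111.00 − 78.00 = 33.00.
Upper fence = Q3 + 3·IQR = 137.00 + 78.00 = 215.00.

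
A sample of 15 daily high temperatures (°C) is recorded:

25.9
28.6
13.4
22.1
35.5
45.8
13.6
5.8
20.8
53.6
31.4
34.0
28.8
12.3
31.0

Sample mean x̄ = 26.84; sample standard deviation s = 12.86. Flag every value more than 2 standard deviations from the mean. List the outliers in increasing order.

53.6

Cutoffs at x̄ ± 2s: 26.84 ± 2·12.86 = [1.12, 52.56].
53.6: z = 2.08, |z| > 2 → outlier.
Every other value lies within [1.12, 52.56].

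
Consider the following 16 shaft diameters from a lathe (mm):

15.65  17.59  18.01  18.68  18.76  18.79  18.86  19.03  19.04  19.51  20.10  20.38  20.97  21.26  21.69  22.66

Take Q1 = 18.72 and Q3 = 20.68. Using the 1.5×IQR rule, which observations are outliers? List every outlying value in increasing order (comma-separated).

IQR = Q3 − Q1 = 20.68 − 18.72 = 1.96.
Lower fence = Q1 − 1.5·IQR = 18.72 − 2.94 = 15.78.
Upper fence = Q3 + 1.5·IQR = 20.68 + 2.94 = 23.62.
15.65 < 15.78 → outlier.
All remaining values lie within [15.78, 23.62].

15.65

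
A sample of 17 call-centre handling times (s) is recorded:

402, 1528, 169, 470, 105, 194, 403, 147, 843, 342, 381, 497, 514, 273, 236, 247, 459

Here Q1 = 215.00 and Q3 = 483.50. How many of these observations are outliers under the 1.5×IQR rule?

1

IQR = 268.50; fences at 215.00 − 402.75 = -187.75 and 483.50 + 402.75 = 886.25.
Outside the cutoffs: 1528.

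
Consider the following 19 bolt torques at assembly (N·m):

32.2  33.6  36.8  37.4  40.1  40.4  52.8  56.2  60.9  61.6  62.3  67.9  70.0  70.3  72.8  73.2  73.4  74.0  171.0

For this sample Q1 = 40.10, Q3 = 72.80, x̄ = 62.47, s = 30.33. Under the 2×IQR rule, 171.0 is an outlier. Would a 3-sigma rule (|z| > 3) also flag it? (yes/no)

yes

z = (171.0 − 62.47) / 30.33 = 3.58.
|z| = 3.58 > 3.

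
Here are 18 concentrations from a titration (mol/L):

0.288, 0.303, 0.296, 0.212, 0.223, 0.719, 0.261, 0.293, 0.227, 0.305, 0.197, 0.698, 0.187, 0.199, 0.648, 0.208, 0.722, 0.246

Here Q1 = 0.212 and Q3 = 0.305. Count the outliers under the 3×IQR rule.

4

IQR = 0.093; fences at 0.212 − 0.279 = -0.067 and 0.305 + 0.279 = 0.584.
Outside the cutoffs: 0.648, 0.698, 0.719, 0.722.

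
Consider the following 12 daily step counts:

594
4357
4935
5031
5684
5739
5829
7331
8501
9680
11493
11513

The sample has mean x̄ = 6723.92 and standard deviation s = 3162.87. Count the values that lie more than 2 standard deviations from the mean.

0

Cutoffs: x̄ ± 2s = [398.18, 13049.66].
Every value lies within the cutoffs.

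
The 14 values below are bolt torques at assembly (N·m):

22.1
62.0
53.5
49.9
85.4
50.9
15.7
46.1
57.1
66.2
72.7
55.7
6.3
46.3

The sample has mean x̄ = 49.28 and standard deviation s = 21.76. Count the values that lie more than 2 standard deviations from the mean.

Cutoffs: x̄ ± 2s = [5.76, 92.80].
Every value lies within the cutoffs.

0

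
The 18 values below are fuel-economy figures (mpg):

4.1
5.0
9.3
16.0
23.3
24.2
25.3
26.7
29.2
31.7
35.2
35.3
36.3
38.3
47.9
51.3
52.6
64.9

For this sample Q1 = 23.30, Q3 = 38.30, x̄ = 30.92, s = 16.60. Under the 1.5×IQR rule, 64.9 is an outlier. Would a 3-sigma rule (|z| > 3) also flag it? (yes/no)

no

z = (64.9 − 30.92) / 16.60 = 2.05.
|z| = 2.05 ≤ 3.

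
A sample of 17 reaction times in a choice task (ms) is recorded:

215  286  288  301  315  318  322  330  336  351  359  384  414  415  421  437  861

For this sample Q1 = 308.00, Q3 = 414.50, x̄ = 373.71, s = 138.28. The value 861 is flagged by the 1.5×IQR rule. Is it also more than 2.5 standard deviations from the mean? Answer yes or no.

z = (861 − 373.71) / 138.28 = 3.52.
|z| = 3.52 > 2.5.

yes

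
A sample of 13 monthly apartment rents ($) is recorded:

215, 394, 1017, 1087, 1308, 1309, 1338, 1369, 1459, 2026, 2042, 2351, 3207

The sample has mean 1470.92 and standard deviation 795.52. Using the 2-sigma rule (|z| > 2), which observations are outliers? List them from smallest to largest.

Cutoffs at x̄ ± 2s: 1470.92 ± 2·795.52 = [-120.12, 3061.96].
3207: z = 2.18, |z| > 2 → outlier.
Every other value lies within [-120.12, 3061.96].

3207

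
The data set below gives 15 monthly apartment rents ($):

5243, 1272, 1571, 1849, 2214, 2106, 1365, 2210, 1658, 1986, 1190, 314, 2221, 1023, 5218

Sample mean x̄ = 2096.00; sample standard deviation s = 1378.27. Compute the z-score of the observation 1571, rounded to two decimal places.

-0.38

z = (1571 − 2096.00) / 1378.27 = -0.38.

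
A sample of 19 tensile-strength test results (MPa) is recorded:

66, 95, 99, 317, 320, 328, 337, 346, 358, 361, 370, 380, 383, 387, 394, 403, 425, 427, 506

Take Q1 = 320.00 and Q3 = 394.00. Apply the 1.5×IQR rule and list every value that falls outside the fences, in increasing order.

66, 95, 99, 506

IQR = Q3 − Q1 = 394.00 − 320.00 = 74.00.
Lower fence = Q1 − 1.5·IQR = 320.00 − 111.00 = 209.00.
Upper fence = Q3 + 1.5·IQR = 394.00 + 111.00 = 505.00.
66 < 209.00 → outlier.
95 < 209.00 → outlier.
99 < 209.00 → outlier.
506 > 505.00 → outlier.
All remaining values lie within [209.00, 505.00].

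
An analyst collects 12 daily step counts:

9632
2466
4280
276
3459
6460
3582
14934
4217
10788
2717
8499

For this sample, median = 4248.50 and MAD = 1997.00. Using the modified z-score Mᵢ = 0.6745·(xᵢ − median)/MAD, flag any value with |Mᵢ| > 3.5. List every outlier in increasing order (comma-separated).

14934

|Mᵢ| > 3.5 ⇔ |xᵢ − 4248.50| > 3.5·1997.00/0.6745 = 10362.49.
So outliers lie outside [-6113.99, 14610.99].
14934: M = 3.61 → outlier.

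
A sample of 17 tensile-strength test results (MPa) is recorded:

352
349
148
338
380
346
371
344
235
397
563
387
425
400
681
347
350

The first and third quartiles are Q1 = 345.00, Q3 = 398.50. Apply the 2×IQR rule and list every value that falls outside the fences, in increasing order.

148, 235, 563, 681

IQR = Q3 − Q1 = 398.50 − 345.00 = 53.50.
Lower fence = Q1 − 2·IQR = 345.00 − 107.00 = 238.00.
Upper fence = Q3 + 2·IQR = 398.50 + 107.00 = 505.50.
148 < 238.00 → outlier.
235 < 238.00 → outlier.
563 > 505.50 → outlier.
681 > 505.50 → outlier.
All remaining values lie within [238.00, 505.50].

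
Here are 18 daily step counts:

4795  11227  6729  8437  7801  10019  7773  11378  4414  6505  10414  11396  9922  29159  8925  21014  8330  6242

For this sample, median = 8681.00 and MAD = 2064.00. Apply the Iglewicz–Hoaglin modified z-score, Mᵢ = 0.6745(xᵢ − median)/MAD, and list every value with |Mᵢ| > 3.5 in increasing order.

21014, 29159

|Mᵢ| > 3.5 ⇔ |xᵢ − 8681.00| > 3.5·2064.00/0.6745 = 10710.16.
So outliers lie outside [-2029.16, 19391.16].
21014: M = 4.03 → outlier.
29159: M = 6.69 → outlier.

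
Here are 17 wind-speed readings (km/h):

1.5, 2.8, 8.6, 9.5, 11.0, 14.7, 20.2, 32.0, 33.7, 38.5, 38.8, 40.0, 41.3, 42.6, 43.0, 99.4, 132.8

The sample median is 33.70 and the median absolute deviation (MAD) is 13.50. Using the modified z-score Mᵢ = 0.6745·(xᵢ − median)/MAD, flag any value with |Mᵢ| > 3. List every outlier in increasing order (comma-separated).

|Mᵢ| > 3 ⇔ |xᵢ − 33.70| > 3·13.50/0.6745 = 60.04.
So outliers lie outside [-26.34, 93.74].
99.4: M = 3.28 → outlier.
132.8: M = 4.95 → outlier.

99.4, 132.8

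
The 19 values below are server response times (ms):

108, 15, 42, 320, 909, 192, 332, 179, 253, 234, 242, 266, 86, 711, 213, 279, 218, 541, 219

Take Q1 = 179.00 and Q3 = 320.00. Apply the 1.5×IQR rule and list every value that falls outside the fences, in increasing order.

541, 711, 909

IQR = Q3 − Q1 = 320.00 − 179.00 = 141.00.
Lower fence = Q1 − 1.5·IQR = 179.00 − 211.50 = -32.50.
Upper fence = Q3 + 1.5·IQR = 320.00 + 211.50 = 531.50.
541 > 531.50 → outlier.
711 > 531.50 → outlier.
909 > 531.50 → outlier.
All remaining values lie within [-32.50, 531.50].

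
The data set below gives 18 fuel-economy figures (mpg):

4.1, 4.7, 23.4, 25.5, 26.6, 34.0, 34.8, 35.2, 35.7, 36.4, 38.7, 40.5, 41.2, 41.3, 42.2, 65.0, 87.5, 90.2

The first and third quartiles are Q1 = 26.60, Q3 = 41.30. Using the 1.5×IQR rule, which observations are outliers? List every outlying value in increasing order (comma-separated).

4.1, 65.0, 87.5, 90.2

IQR = Q3 − Q1 = 41.30 − 26.60 = 14.70.
Lower fence = Q1 − 1.5·IQR = 26.60 − 22.05 = 4.55.
Upper fence = Q3 + 1.5·IQR = 41.30 + 22.05 = 63.35.
4.1 < 4.55 → outlier.
65.0 > 63.35 → outlier.
87.5 > 63.35 → outlier.
90.2 > 63.35 → outlier.
All remaining values lie within [4.55, 63.35].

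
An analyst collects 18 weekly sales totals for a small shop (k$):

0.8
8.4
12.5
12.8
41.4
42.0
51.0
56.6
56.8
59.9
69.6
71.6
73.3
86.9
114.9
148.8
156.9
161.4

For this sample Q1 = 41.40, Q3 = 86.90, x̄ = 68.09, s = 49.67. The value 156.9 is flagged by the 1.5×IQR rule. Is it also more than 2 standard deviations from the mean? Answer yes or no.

no

z = (156.9 − 68.09) / 49.67 = 1.79.
|z| = 1.79 ≤ 2.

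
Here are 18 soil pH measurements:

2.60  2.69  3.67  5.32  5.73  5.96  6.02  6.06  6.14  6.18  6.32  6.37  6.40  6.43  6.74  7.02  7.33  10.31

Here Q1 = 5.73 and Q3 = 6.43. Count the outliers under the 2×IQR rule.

IQR = 0.70; fences at 5.73 − 1.40 = 4.33 and 6.43 + 1.40 = 7.83.
Outside the cutoffs: 2.60, 2.69, 3.67, 10.31.

4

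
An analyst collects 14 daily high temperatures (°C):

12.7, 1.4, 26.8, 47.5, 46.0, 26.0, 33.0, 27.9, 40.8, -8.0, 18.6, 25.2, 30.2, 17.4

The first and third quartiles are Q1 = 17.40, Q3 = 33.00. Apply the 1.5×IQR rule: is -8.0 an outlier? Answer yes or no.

IQR = Q3 − Q1 = 33.00 − 17.40 = 15.60.
Lower fence = Q1 − 1.5·IQR = 17.40 − 23.40 = -6.00.
Upper fence = Q3 + 1.5·IQR = 33.00 + 23.40 = 56.40.
-8.0 lies below the lower fence.

yes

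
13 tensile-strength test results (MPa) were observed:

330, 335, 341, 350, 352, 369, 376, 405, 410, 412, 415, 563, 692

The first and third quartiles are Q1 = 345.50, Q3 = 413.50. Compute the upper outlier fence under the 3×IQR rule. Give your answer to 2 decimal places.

617.50

IQR = Q3 − Q1 = 413.50 − 345.50 = 68.00.
Lower fence = Q1 − 3·IQR = 345.50 − 204.00 = 141.50.
Upper fence = Q3 + 3·IQR = 413.50 + 204.00 = 617.50.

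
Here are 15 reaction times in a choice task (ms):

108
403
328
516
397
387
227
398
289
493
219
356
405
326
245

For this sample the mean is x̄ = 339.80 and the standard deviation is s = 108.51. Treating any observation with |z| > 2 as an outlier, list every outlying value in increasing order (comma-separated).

Cutoffs at x̄ ± 2s: 339.80 ± 2·108.51 = [122.78, 556.82].
108: z = -2.14, |z| > 2 → outlier.
Every other value lies within [122.78, 556.82].

108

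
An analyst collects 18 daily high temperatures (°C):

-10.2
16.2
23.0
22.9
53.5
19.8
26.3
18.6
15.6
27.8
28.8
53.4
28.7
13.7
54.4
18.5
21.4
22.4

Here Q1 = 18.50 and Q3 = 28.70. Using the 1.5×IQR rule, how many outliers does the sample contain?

4

IQR = 10.20; fences at 18.50 − 15.30 = 3.20 and 28.70 + 15.30 = 44.00.
Outside the cutoffs: -10.2, 53.4, 53.5, 54.4.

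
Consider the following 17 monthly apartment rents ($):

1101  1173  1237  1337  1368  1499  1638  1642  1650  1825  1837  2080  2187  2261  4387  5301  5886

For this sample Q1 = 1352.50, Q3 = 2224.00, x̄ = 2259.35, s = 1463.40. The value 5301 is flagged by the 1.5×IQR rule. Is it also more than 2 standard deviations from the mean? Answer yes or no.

z = (5301 − 2259.35) / 1463.40 = 2.08.
|z| = 2.08 > 2.

yes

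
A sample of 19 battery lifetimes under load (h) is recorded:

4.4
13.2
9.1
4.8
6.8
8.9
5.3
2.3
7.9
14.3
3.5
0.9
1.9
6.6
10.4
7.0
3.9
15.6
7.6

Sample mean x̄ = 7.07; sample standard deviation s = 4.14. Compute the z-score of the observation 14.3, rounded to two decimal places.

z = (14.3 − 7.07) / 4.14 = 1.75.

1.75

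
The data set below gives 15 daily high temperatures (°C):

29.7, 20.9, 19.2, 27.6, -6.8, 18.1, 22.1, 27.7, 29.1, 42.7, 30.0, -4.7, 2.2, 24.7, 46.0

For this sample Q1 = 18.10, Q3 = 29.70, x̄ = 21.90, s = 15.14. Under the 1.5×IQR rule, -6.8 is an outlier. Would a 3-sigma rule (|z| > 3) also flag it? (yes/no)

no

z = (-6.8 − 21.90) / 15.14 = -1.90.
|z| = 1.90 ≤ 3.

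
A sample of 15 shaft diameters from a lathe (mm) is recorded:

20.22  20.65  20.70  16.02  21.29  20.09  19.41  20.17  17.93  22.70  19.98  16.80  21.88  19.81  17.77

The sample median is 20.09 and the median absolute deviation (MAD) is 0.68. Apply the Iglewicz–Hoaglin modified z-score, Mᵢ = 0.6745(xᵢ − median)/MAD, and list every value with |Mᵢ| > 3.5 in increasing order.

16.02

|Mᵢ| > 3.5 ⇔ |xᵢ − 20.09| > 3.5·0.68/0.6745 = 3.53.
So outliers lie outside [16.56, 23.62].
16.02: M = -4.04 → outlier.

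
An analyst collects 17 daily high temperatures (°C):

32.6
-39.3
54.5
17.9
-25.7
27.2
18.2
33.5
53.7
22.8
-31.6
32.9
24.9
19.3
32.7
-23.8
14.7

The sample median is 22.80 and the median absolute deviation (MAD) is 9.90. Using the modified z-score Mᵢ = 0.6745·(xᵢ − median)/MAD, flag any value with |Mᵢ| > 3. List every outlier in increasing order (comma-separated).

-39.3, -31.6, -25.7, -23.8

|Mᵢ| > 3 ⇔ |xᵢ − 22.80| > 3·9.90/0.6745 = 44.03.
So outliers lie outside [-21.23, 66.83].
-39.3: M = -4.23 → outlier.
-31.6: M = -3.71 → outlier.
-25.7: M = -3.30 → outlier.
-23.8: M = -3.17 → outlier.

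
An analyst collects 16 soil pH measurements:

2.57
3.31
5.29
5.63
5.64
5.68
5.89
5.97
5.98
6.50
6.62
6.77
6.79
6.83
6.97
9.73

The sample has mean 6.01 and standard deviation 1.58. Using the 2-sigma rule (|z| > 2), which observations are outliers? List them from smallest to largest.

Cutoffs at x̄ ± 2s: 6.01 ± 2·1.58 = [2.85, 9.17].
2.57: z = -2.18, |z| > 2 → outlier.
9.73: z = 2.35, |z| > 2 → outlier.
Every other value lies within [2.85, 9.17].

2.57, 9.73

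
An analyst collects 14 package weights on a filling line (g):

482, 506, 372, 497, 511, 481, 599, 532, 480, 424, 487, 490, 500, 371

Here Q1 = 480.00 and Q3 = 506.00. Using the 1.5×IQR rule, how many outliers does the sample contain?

4

IQR = 26.00; fences at 480.00 − 39.00 = 441.00 and 506.00 + 39.00 = 545.00.
Outside the cutoffs: 371, 372, 424, 599.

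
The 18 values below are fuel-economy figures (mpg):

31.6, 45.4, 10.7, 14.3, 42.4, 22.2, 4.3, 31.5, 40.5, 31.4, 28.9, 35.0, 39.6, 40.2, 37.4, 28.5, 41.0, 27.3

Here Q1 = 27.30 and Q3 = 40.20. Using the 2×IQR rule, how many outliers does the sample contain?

IQR = 12.90; fences at 27.30 − 25.80 = 1.50 and 40.20 + 25.80 = 66.00.
Every value lies within the cutoffs.

0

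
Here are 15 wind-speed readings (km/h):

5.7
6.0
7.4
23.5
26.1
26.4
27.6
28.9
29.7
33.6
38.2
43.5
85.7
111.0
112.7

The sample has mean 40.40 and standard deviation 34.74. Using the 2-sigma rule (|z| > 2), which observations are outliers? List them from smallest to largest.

111.0, 112.7

Cutoffs at x̄ ± 2s: 40.40 ± 2·34.74 = [-29.08, 109.88].
111.0: z = 2.03, |z| > 2 → outlier.
112.7: z = 2.08, |z| > 2 → outlier.
Every other value lies within [-29.08, 109.88].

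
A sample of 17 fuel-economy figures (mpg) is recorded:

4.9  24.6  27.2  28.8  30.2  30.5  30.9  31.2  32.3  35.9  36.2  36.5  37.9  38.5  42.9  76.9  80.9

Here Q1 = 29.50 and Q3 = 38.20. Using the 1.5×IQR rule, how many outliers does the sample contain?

IQR = 8.70; fences at 29.50 − 13.05 = 16.45 and 38.20 + 13.05 = 51.25.
Outside the cutoffs: 4.9, 76.9, 80.9.

3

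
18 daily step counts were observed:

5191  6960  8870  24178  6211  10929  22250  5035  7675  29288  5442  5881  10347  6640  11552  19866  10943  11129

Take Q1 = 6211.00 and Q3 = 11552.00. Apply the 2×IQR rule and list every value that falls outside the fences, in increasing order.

22250, 24178, 29288

IQR = Q3 − Q1 = 11552.00 − 6211.00 = 5341.00.
Lower fence = Q1 − 2·IQR = 6211.00 − 10682.00 = -4471.00.
Upper fence = Q3 + 2·IQR = 11552.00 + 10682.00 = 22234.00.
22250 > 22234.00 → outlier.
24178 > 22234.00 → outlier.
29288 > 22234.00 → outlier.
All remaining values lie within [-4471.00, 22234.00].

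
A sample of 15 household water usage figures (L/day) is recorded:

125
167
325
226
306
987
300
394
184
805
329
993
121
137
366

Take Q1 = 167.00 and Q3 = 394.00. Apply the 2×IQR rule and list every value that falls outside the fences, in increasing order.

987, 993

IQR = Q3 − Q1 = 394.00 − 167.00 = 227.00.
Lower fence = Q1 − 2·IQR = 167.00 − 454.00 = -287.00.
Upper fence = Q3 + 2·IQR = 394.00 + 454.00 = 848.00.
987 > 848.00 → outlier.
993 > 848.00 → outlier.
All remaining values lie within [-287.00, 848.00].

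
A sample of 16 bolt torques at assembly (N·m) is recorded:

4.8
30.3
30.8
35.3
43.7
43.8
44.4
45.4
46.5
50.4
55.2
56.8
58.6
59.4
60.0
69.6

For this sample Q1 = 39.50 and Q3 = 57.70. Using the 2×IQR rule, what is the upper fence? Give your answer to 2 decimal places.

94.10

IQR = Q3 − Q1 = 57.70 − 39.50 = 18.20.
Lower fence = Q1 − 2·IQR = 39.50 − 36.40 = 3.10.
Upper fence = Q3 + 2·IQR = 57.70 + 36.40 = 94.10.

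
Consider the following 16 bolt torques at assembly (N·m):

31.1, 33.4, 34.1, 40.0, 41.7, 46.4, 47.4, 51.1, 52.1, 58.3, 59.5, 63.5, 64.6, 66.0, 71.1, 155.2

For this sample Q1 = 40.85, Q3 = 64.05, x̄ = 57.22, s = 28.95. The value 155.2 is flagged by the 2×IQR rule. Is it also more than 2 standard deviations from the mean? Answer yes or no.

z = (155.2 − 57.22) / 28.95 = 3.38.
|z| = 3.38 > 2.

yes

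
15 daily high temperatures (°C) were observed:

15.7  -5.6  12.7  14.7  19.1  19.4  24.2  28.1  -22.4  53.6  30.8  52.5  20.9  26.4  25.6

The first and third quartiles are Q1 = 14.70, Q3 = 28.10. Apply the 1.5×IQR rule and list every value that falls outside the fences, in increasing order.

-22.4, -5.6, 52.5, 53.6

IQR = Q3 − Q1 = 28.10 − 14.70 = 13.40.
Lower fence = Q1 − 1.5·IQR = 14.70 − 20.10 = -5.40.
Upper fence = Q3 + 1.5·IQR = 28.10 + 20.10 = 48.20.
-22.4 < -5.40 → outlier.
-5.6 < -5.40 → outlier.
52.5 > 48.20 → outlier.
53.6 > 48.20 → outlier.
All remaining values lie within [-5.40, 48.20].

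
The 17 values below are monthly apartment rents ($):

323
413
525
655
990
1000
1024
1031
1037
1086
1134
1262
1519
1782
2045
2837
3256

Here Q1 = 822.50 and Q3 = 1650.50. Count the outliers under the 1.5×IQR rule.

IQR = 828.00; fences at 822.50 − 1242.00 = -419.50 and 1650.50 + 1242.00 = 2892.50.
Outside the cutoffs: 3256.

1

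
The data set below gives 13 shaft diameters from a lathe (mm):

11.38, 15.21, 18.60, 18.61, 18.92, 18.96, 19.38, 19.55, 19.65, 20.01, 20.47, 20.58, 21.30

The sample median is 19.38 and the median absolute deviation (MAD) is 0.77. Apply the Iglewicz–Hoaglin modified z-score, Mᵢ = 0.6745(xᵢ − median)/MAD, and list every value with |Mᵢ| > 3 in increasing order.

|Mᵢ| > 3 ⇔ |xᵢ − 19.38| > 3·0.77/0.6745 = 3.42.
So outliers lie outside [15.96, 22.80].
11.38: M = -7.01 → outlier.
15.21: M = -3.65 → outlier.

11.38, 15.21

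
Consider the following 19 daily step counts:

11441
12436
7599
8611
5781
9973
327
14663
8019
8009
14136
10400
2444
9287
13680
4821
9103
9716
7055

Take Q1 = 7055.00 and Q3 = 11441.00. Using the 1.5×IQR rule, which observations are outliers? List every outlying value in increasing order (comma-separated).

327

IQR = Q3 − Q1 = 11441.00 − 7055.00 = 4386.00.
Lower fence = Q1 − 1.5·IQR = 7055.00 − 6579.00 = 476.00.
Upper fence = Q3 + 1.5·IQR = 11441.00 + 6579.00 = 18020.00.
327 < 476.00 → outlier.
All remaining values lie within [476.00, 18020.00].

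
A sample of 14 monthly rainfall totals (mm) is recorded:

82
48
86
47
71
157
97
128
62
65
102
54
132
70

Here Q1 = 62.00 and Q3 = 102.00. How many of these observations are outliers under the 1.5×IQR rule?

0

IQR = 40.00; fences at 62.00 − 60.00 = 2.00 and 102.00 + 60.00 = 162.00.
Every value lies within the cutoffs.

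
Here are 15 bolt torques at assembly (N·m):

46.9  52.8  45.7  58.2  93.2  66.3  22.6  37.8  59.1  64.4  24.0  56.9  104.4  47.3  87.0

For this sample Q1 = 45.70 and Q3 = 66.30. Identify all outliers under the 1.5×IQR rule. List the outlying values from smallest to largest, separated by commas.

104.4

IQR = Q3 − Q1 = 66.30 − 45.70 = 20.60.
Lower fence = Q1 − 1.5·IQR = 45.70 − 30.90 = 14.80.
Upper fence = Q3 + 1.5·IQR = 66.30 + 30.90 = 97.20.
104.4 > 97.20 → outlier.
All remaining values lie within [14.80, 97.20].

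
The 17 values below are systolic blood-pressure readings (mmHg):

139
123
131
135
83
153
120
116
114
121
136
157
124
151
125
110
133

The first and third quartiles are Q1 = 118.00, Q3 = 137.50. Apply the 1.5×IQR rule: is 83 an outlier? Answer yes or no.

IQR = Q3 − Q1 = 137.50 − 118.00 = 19.50.
Lower fence = Q1 − 1.5·IQR = 118.00 − 29.25 = 88.75.
Upper fence = Q3 + 1.5·IQR = 137.50 + 29.25 = 166.75.
83 lies below the lower fence.

yes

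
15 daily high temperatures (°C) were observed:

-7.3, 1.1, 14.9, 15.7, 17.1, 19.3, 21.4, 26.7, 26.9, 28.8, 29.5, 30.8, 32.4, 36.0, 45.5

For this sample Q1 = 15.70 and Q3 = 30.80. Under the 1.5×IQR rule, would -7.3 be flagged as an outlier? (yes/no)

IQR = Q3 − Q1 = 30.80 − 15.70 = 15.10.
Lower fence = Q1 − 1.5·IQR = 15.70 − 22.65 = -6.95.
Upper fence = Q3 + 1.5·IQR = 30.80 + 22.65 = 53.45.
-7.3 lies below the lower fence.

yes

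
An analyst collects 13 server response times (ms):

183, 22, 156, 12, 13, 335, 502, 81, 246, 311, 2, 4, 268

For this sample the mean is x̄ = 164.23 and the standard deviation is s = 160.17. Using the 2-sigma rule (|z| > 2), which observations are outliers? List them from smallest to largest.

Cutoffs at x̄ ± 2s: 164.23 ± 2·160.17 = [-156.11, 484.57].
502: z = 2.11, |z| > 2 → outlier.
Every other value lies within [-156.11, 484.57].

502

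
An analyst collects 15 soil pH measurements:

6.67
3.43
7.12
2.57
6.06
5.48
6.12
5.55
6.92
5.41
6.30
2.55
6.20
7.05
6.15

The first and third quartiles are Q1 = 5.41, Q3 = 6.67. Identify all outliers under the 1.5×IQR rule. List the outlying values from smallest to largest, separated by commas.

IQR = Q3 − Q1 = 6.67 − 5.41 = 1.26.
Lower fence = Q1 − 1.5·IQR = 5.41 − 1.89 = 3.52.
Upper fence = Q3 + 1.5·IQR = 6.67 + 1.89 = 8.56.
2.55 < 3.52 → outlier.
2.57 < 3.52 → outlier.
3.43 < 3.52 → outlier.
All remaining values lie within [3.52, 8.56].

2.55, 2.57, 3.43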